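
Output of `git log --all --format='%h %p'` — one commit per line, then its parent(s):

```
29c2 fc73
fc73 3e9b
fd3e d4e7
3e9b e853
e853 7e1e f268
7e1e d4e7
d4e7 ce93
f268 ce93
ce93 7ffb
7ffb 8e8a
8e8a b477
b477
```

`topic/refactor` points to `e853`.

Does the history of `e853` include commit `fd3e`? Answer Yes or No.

No

Ancestors of e853: {7e1e, 7ffb, 8e8a, b477, ce93, d4e7, e853, f268}.
fd3e is not in that set, so it is not an ancestor of e853.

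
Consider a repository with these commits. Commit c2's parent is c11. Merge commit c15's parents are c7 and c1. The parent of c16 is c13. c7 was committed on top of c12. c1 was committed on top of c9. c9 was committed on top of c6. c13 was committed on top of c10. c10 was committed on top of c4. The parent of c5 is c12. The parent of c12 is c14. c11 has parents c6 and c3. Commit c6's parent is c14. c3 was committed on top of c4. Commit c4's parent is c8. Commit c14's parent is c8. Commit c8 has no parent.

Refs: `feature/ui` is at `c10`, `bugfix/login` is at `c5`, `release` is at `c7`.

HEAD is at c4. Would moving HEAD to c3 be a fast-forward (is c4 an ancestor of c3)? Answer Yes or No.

Yes

A fast-forward from c4 to c3 is possible iff c4 is an ancestor of c3.
Ancestors of c3: {c3, c4, c8}.
c4 is among them, so fast-forward is possible.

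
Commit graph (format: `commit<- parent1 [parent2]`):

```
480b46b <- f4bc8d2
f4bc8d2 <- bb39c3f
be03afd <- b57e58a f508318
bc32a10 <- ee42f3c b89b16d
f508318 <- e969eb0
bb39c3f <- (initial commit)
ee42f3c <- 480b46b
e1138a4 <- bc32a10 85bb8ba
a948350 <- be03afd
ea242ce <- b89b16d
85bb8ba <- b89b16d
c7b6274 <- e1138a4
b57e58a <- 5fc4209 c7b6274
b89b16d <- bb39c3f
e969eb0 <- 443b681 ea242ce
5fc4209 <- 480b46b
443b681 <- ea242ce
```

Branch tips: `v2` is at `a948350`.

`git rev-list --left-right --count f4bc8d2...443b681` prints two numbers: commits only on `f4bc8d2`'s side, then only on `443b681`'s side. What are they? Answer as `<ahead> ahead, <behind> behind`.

1 ahead, 3 behind

Reachable from f4bc8d2: {bb39c3f, f4bc8d2}.
Reachable from 443b681: {443b681, b89b16d, bb39c3f, ea242ce}.
Only in f4bc8d2's history (ahead): {f4bc8d2} — 1.
Only in 443b681's history (behind): {443b681, b89b16d, ea242ce} — 3.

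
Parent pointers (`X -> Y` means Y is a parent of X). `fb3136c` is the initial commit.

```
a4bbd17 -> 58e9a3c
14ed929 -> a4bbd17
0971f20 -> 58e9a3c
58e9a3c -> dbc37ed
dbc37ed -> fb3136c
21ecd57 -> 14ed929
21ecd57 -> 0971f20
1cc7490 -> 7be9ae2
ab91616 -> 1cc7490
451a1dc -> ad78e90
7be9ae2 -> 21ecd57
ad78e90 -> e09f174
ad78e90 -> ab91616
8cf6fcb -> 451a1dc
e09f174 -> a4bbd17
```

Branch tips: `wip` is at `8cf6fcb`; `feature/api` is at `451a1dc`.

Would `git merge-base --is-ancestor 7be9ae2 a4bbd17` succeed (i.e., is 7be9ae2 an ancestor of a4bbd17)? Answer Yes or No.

Ancestors of a4bbd17: {58e9a3c, a4bbd17, dbc37ed, fb3136c}.
7be9ae2 is not in that set, so it is not an ancestor of a4bbd17.

No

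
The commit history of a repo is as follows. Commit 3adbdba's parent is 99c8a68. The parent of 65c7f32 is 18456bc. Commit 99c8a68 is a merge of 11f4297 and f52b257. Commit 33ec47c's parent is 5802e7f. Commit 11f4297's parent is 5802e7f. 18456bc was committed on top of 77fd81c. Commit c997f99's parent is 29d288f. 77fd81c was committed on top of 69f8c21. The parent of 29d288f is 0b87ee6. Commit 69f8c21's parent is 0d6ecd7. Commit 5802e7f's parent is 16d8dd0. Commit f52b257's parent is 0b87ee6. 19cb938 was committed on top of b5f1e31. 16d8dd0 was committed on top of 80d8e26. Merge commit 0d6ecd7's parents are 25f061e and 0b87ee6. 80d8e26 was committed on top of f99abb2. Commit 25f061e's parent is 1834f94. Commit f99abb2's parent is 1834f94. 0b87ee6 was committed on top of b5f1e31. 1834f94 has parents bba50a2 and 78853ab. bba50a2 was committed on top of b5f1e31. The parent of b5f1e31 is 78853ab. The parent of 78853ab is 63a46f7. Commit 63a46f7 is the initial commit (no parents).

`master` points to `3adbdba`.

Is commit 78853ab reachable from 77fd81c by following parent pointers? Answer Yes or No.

Ancestors of 77fd81c (commits reachable by following parents): {0b87ee6, 0d6ecd7, 1834f94, 25f061e, 63a46f7, 69f8c21, 77fd81c, 78853ab, b5f1e31, bba50a2}.
78853ab is in that set, so it is an ancestor of 77fd81c.

Yes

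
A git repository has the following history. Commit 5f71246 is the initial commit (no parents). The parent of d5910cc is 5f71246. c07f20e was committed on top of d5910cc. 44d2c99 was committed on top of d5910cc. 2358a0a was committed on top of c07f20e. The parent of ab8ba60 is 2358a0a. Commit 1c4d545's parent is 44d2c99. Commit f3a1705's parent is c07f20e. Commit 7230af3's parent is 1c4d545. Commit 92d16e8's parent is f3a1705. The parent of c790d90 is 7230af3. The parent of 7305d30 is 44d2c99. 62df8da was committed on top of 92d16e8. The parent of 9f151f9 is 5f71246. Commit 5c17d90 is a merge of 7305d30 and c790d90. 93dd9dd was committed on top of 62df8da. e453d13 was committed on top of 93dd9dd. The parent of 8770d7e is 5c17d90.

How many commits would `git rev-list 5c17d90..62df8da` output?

4

Reachable from 62df8da: {5f71246, 62df8da, 92d16e8, c07f20e, d5910cc, f3a1705}.
Reachable from 5c17d90: {1c4d545, 44d2c99, 5c17d90, 5f71246, 7230af3, 7305d30, c790d90, d5910cc}.
In 62df8da's history but not 5c17d90's: {62df8da, 92d16e8, c07f20e, f3a1705} — 4 commits.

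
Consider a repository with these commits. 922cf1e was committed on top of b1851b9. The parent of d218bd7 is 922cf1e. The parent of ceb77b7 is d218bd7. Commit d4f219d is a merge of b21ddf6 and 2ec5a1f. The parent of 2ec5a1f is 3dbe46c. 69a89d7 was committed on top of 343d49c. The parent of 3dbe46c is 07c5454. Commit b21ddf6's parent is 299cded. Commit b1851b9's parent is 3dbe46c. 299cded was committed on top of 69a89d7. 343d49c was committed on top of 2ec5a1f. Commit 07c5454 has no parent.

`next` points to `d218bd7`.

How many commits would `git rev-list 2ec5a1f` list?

3

Walking parent pointers from 2ec5a1f: reachable set = {07c5454, 2ec5a1f, 3dbe46c}.
That is 3 commits.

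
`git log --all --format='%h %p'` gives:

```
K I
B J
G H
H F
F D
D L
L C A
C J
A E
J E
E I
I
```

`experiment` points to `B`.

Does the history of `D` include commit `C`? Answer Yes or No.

Yes

Ancestors of D (commits reachable by following parents): {A, C, D, E, I, J, L}.
C is in that set, so it is an ancestor of D.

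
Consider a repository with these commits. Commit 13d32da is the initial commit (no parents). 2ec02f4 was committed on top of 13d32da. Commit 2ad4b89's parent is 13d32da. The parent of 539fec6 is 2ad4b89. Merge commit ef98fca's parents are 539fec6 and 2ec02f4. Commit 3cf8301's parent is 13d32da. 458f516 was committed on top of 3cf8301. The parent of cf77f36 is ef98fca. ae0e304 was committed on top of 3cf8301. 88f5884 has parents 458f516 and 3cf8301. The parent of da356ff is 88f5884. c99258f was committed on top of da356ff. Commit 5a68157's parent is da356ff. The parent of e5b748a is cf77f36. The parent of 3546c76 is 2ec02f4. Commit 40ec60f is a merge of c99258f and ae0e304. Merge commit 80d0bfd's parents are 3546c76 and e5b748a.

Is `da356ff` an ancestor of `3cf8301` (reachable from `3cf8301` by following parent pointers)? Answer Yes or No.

No

Ancestors of 3cf8301: {13d32da, 3cf8301}.
da356ff is not in that set, so it is not an ancestor of 3cf8301.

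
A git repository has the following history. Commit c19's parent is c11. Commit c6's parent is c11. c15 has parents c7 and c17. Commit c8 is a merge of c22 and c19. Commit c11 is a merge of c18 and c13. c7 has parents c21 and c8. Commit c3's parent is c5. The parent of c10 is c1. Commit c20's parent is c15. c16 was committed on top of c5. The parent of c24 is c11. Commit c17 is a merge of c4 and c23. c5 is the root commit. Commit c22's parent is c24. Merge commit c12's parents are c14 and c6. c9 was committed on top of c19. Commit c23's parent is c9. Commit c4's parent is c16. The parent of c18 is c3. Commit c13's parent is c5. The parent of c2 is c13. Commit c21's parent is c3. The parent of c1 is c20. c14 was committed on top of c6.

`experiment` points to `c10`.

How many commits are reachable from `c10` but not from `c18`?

17

Reachable from c10: {c1, c10, c11, c13, c15, c16, c17, c18, c19, c20, c21, c22, c23, c24, c3, c4, c5, c7, c8, c9}.
Reachable from c18: {c18, c3, c5}.
In c10's history but not c18's: {c1, c10, c11, c13, c15, c16, c17, c19, c20, c21, c22, c23, c24, c4, c7, c8, c9} — 17 commits.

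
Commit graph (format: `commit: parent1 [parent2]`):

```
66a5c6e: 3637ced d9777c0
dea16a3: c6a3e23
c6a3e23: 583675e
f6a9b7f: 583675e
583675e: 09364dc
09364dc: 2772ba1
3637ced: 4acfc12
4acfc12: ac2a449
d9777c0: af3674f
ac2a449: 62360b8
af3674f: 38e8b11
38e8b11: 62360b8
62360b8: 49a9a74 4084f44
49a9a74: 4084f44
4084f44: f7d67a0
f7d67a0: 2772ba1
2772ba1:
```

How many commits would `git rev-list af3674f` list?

Walking parent pointers from af3674f: reachable set = {2772ba1, 38e8b11, 4084f44, 49a9a74, 62360b8, af3674f, f7d67a0}.
That is 7 commits.

7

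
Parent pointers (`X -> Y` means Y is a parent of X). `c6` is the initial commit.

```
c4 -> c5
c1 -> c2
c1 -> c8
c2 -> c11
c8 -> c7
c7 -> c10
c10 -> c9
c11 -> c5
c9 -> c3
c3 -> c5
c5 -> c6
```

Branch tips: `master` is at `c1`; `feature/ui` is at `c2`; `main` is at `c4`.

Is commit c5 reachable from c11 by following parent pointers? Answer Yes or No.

Ancestors of c11 (commits reachable by following parents): {c11, c5, c6}.
c5 is in that set, so it is an ancestor of c11.

Yes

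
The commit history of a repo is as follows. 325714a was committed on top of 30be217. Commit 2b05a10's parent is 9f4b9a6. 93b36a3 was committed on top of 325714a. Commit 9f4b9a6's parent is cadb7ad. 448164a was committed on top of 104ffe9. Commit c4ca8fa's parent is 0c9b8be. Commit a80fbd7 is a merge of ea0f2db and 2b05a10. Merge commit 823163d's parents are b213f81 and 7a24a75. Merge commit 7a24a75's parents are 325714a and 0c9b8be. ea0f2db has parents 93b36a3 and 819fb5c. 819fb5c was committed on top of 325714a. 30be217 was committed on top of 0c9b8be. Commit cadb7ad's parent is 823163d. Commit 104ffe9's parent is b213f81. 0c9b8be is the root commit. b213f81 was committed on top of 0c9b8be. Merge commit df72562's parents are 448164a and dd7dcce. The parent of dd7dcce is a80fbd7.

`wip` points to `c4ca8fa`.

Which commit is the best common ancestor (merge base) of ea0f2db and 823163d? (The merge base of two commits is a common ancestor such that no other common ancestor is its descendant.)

325714a

Ancestors of ea0f2db: {0c9b8be, 30be217, 325714a, 819fb5c, 93b36a3, ea0f2db}.
Ancestors of 823163d: {0c9b8be, 30be217, 325714a, 7a24a75, 823163d, b213f81}.
Common ancestors: {0c9b8be, 30be217, 325714a}.
Among these, 325714a is not an ancestor of any other common ancestor — it is the merge base.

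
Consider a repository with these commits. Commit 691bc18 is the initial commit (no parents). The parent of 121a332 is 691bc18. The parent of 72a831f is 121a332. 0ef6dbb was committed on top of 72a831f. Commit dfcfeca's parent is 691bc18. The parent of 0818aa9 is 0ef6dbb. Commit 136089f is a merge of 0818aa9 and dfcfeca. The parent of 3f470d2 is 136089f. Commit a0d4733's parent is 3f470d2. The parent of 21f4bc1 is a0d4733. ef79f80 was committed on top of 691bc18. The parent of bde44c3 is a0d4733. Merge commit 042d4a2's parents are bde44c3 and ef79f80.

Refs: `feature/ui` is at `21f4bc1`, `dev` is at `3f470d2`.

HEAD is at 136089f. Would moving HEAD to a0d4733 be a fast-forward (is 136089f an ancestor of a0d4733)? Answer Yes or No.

A fast-forward from 136089f to a0d4733 is possible iff 136089f is an ancestor of a0d4733.
Ancestors of a0d4733: {0818aa9, 0ef6dbb, 121a332, 136089f, 3f470d2, 691bc18, 72a831f, a0d4733, dfcfeca}.
136089f is among them, so fast-forward is possible.

Yes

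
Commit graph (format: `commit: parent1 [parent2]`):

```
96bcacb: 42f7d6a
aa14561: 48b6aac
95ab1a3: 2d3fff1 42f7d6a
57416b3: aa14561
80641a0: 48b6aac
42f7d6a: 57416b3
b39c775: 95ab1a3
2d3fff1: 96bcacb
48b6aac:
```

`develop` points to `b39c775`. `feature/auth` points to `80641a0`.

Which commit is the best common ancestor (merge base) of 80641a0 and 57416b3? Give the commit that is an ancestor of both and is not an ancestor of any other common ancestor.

Ancestors of 80641a0: {48b6aac, 80641a0}.
Ancestors of 57416b3: {48b6aac, 57416b3, aa14561}.
Common ancestors: {48b6aac}.
The only common ancestor is 48b6aac, so it is the merge base.

48b6aac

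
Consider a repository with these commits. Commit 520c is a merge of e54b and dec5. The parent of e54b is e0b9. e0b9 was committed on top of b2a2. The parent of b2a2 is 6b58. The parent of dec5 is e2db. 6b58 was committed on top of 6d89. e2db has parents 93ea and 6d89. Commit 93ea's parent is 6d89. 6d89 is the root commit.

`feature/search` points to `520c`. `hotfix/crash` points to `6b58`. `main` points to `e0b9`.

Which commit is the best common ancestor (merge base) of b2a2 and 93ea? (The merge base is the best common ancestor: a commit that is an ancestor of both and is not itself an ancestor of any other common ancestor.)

Ancestors of b2a2: {6b58, 6d89, b2a2}.
Ancestors of 93ea: {6d89, 93ea}.
Common ancestors: {6d89}.
The only common ancestor is 6d89, so it is the merge base.

6d89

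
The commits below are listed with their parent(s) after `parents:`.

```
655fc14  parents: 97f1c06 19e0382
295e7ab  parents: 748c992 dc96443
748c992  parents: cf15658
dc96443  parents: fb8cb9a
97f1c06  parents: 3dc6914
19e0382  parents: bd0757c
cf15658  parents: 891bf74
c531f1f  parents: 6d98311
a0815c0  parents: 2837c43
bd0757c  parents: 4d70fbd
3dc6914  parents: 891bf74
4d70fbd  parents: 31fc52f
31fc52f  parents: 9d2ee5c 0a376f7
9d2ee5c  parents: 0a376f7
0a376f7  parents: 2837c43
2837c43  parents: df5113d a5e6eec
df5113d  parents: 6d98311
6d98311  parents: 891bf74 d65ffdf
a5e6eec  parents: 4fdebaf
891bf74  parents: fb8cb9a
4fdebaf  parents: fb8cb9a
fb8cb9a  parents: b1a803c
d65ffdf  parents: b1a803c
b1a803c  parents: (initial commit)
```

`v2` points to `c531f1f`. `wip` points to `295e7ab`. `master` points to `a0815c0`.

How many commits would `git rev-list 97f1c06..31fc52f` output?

Reachable from 31fc52f: {0a376f7, 2837c43, 31fc52f, 4fdebaf, 6d98311, 891bf74, 9d2ee5c, a5e6eec, b1a803c, d65ffdf, df5113d, fb8cb9a}.
Reachable from 97f1c06: {3dc6914, 891bf74, 97f1c06, b1a803c, fb8cb9a}.
In 31fc52f's history but not 97f1c06's: {0a376f7, 2837c43, 31fc52f, 4fdebaf, 6d98311, 9d2ee5c, a5e6eec, d65ffdf, df5113d} — 9 commits.

9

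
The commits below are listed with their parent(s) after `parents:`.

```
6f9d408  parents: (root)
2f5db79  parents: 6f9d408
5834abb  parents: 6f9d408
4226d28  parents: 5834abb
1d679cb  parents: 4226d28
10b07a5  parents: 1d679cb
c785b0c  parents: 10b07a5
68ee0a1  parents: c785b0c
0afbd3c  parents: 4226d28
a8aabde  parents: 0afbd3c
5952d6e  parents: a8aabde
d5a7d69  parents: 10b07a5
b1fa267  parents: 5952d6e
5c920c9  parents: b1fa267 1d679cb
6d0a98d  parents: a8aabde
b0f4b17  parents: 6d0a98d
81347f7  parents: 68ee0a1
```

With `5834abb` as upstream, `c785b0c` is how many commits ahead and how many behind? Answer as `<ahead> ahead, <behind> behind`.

Reachable from c785b0c: {10b07a5, 1d679cb, 4226d28, 5834abb, 6f9d408, c785b0c}.
Reachable from 5834abb: {5834abb, 6f9d408}.
Only in c785b0c's history (ahead): {10b07a5, 1d679cb, 4226d28, c785b0c} — 4.
Only in 5834abb's history (behind): {} — 0.

4 ahead, 0 behind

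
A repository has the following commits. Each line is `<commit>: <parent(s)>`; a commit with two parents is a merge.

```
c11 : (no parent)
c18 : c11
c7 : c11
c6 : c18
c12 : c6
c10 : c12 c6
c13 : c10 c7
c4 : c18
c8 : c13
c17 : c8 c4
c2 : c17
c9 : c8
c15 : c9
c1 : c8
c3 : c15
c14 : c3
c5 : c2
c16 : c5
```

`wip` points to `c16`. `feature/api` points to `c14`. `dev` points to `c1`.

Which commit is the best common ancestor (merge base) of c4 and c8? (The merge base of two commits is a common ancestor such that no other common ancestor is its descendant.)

c18

Ancestors of c4: {c11, c18, c4}.
Ancestors of c8: {c10, c11, c12, c13, c18, c6, c7, c8}.
Common ancestors: {c11, c18}.
Among these, c18 is not an ancestor of any other common ancestor — it is the merge base.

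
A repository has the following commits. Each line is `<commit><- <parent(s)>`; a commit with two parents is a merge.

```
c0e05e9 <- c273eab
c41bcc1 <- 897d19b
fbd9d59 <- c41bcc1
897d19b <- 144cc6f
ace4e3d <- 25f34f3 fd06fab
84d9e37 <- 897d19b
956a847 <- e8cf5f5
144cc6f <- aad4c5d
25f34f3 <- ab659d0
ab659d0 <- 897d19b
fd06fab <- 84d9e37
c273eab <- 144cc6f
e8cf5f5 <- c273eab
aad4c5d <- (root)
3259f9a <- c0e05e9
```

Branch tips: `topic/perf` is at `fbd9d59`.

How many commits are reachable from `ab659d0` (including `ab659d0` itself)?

Walking parent pointers from ab659d0: reachable set = {144cc6f, 897d19b, aad4c5d, ab659d0}.
That is 4 commits.

4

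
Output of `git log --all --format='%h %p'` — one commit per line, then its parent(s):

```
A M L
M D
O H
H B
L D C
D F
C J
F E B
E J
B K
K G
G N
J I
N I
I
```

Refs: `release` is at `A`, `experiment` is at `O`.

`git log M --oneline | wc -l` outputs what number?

10

Walking parent pointers from M: reachable set = {B, D, E, F, G, I, J, K, M, N}.
That is 10 commits.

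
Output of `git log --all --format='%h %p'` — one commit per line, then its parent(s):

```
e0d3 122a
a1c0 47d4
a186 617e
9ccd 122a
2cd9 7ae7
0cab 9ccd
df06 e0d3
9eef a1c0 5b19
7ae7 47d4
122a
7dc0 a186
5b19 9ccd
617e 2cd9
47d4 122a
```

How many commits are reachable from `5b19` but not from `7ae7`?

Reachable from 5b19: {122a, 5b19, 9ccd}.
Reachable from 7ae7: {122a, 47d4, 7ae7}.
In 5b19's history but not 7ae7's: {5b19, 9ccd} — 2 commits.

2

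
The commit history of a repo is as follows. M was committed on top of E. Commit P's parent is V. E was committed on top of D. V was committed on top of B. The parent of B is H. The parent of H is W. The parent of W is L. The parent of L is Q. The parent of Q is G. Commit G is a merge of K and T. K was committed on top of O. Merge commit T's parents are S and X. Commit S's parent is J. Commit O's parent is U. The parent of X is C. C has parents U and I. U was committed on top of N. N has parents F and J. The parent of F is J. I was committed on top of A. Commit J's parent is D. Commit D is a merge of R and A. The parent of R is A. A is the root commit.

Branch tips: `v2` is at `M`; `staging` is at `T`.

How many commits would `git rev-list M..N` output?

3

Reachable from N: {A, D, F, J, N, R}.
Reachable from M: {A, D, E, M, R}.
In N's history but not M's: {F, J, N} — 3 commits.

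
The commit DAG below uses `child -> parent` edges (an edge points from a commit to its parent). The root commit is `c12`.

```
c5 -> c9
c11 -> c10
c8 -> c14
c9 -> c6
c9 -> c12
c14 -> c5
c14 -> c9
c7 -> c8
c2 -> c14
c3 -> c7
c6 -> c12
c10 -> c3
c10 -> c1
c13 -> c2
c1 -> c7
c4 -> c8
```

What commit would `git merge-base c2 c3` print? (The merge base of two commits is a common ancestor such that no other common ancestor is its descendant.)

c14

Ancestors of c2: {c12, c14, c2, c5, c6, c9}.
Ancestors of c3: {c12, c14, c3, c5, c6, c7, c8, c9}.
Common ancestors: {c12, c14, c5, c6, c9}.
Among these, c14 is not an ancestor of any other common ancestor — it is the merge base.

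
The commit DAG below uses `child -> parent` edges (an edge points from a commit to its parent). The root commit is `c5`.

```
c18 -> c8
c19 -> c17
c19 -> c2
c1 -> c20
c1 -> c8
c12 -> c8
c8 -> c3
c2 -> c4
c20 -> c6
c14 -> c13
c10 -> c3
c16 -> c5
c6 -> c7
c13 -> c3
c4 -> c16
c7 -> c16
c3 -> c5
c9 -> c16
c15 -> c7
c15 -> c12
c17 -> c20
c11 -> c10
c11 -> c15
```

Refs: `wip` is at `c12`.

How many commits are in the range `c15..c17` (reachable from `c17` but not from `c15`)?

3

Reachable from c17: {c16, c17, c20, c5, c6, c7}.
Reachable from c15: {c12, c15, c16, c3, c5, c7, c8}.
In c17's history but not c15's: {c17, c20, c6} — 3 commits.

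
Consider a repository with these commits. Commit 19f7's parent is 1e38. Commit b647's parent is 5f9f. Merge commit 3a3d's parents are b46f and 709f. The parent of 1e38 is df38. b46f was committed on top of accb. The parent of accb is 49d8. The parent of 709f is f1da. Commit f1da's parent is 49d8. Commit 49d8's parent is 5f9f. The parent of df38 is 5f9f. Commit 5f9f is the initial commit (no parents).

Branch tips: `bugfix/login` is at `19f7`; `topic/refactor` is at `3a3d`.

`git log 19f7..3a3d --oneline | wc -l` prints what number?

Reachable from 3a3d: {3a3d, 49d8, 5f9f, 709f, accb, b46f, f1da}.
Reachable from 19f7: {19f7, 1e38, 5f9f, df38}.
In 3a3d's history but not 19f7's: {3a3d, 49d8, 709f, accb, b46f, f1da} — 6 commits.

6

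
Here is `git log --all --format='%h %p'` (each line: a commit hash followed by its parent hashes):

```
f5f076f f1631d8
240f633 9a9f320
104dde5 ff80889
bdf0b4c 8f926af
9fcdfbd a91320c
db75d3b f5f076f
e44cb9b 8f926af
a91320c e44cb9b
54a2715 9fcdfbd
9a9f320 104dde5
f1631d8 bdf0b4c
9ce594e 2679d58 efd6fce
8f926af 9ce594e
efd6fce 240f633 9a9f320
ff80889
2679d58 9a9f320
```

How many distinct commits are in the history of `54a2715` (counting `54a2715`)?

Walking parent pointers from 54a2715: reachable set = {104dde5, 240f633, 2679d58, 54a2715, 8f926af, 9a9f320, 9ce594e, 9fcdfbd, a91320c, e44cb9b, efd6fce, ff80889}.
That is 12 commits.

12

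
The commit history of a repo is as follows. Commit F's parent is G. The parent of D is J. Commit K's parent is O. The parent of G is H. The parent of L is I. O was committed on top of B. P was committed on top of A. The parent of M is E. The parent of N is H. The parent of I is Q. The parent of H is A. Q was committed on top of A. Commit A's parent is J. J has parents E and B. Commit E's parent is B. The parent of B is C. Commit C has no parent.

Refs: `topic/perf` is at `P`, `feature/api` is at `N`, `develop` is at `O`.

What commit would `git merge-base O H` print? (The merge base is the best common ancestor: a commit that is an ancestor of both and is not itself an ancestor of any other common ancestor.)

B

Ancestors of O: {B, C, O}.
Ancestors of H: {A, B, C, E, H, J}.
Common ancestors: {B, C}.
Among these, B is not an ancestor of any other common ancestor — it is the merge base.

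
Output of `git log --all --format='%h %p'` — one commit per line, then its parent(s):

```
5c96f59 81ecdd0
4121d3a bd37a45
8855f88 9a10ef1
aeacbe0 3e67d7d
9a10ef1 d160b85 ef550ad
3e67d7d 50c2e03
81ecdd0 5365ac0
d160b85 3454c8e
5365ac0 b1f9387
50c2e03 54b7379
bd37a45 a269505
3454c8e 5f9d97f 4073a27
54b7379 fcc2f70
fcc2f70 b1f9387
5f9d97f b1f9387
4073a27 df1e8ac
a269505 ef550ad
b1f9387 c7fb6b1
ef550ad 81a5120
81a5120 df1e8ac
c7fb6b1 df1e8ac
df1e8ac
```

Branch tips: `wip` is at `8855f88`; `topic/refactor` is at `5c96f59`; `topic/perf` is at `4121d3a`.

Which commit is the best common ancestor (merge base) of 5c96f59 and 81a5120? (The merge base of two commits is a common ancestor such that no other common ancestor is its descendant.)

Ancestors of 5c96f59: {5365ac0, 5c96f59, 81ecdd0, b1f9387, c7fb6b1, df1e8ac}.
Ancestors of 81a5120: {81a5120, df1e8ac}.
Common ancestors: {df1e8ac}.
The only common ancestor is df1e8ac, so it is the merge base.

df1e8ac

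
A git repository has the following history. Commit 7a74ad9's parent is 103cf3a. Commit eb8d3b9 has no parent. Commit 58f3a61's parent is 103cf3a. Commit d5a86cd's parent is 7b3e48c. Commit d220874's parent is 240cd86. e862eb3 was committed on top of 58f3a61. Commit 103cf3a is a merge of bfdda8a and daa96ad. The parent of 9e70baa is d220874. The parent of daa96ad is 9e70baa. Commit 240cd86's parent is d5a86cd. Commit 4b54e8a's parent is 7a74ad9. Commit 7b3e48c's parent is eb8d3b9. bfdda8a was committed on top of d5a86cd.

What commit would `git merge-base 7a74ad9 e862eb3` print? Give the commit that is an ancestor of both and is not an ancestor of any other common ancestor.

103cf3a

Ancestors of 7a74ad9: {103cf3a, 240cd86, 7a74ad9, 7b3e48c, 9e70baa, bfdda8a, d220874, d5a86cd, daa96ad, eb8d3b9}.
Ancestors of e862eb3: {103cf3a, 240cd86, 58f3a61, 7b3e48c, 9e70baa, bfdda8a, d220874, d5a86cd, daa96ad, e862eb3, eb8d3b9}.
Common ancestors: {103cf3a, 240cd86, 7b3e48c, 9e70baa, bfdda8a, d220874, d5a86cd, daa96ad, eb8d3b9}.
Among these, 103cf3a is not an ancestor of any other common ancestor — it is the merge base.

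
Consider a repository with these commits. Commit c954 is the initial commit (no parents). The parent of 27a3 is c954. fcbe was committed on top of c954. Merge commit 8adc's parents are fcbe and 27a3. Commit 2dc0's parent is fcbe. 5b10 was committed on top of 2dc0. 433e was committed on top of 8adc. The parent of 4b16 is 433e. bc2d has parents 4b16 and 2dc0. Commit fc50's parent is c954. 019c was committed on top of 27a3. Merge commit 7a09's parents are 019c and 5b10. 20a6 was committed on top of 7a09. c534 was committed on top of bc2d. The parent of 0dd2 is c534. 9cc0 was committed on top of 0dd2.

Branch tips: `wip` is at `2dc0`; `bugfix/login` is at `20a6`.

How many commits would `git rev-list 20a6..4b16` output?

3

Reachable from 4b16: {27a3, 433e, 4b16, 8adc, c954, fcbe}.
Reachable from 20a6: {019c, 20a6, 27a3, 2dc0, 5b10, 7a09, c954, fcbe}.
In 4b16's history but not 20a6's: {433e, 4b16, 8adc} — 3 commits.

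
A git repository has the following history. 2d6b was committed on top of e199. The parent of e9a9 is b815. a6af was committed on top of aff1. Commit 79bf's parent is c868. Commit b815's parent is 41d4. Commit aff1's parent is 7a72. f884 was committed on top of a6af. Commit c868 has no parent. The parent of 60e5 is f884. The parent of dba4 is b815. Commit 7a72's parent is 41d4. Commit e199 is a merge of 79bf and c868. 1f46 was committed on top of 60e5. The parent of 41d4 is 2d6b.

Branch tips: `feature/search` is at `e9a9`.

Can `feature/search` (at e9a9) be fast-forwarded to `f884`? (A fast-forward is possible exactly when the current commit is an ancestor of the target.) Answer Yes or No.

No

A fast-forward from e9a9 to f884 is possible iff e9a9 is an ancestor of f884.
Ancestors of f884: {2d6b, 41d4, 79bf, 7a72, a6af, aff1, c868, e199, f884}.
e9a9 is not among them, so fast-forward is not possible.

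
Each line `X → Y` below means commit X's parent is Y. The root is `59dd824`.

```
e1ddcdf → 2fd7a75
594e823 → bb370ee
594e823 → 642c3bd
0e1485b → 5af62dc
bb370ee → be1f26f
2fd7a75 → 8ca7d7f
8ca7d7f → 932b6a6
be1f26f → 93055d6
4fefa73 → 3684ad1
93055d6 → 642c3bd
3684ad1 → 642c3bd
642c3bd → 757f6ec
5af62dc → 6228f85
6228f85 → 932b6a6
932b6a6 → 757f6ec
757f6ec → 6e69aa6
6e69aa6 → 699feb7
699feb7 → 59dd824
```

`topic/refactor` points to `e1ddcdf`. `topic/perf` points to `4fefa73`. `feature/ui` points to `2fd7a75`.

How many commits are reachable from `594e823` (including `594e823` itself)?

9

Walking parent pointers from 594e823: reachable set = {594e823, 59dd824, 642c3bd, 699feb7, 6e69aa6, 757f6ec, 93055d6, bb370ee, be1f26f}.
That is 9 commits.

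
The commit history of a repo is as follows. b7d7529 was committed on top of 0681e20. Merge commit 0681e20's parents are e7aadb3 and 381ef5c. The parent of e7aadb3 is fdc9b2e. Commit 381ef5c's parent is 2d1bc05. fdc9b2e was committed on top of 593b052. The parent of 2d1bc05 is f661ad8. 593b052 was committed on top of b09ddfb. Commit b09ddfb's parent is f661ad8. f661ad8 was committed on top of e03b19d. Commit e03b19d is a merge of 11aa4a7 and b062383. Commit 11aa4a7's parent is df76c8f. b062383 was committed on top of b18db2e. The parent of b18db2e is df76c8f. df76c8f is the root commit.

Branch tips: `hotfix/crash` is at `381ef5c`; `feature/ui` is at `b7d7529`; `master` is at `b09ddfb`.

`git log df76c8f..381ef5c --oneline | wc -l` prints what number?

Reachable from 381ef5c: {11aa4a7, 2d1bc05, 381ef5c, b062383, b18db2e, df76c8f, e03b19d, f661ad8}.
Reachable from df76c8f: {df76c8f}.
In 381ef5c's history but not df76c8f's: {11aa4a7, 2d1bc05, 381ef5c, b062383, b18db2e, e03b19d, f661ad8} — 7 commits.

7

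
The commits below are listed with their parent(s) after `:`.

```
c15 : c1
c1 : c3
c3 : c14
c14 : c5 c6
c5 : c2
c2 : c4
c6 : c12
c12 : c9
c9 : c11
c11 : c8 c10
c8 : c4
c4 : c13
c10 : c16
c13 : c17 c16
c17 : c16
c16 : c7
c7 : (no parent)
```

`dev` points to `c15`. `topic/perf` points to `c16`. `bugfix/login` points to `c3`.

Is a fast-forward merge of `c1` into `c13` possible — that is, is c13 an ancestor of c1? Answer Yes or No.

Yes

A fast-forward from c13 to c1 is possible iff c13 is an ancestor of c1.
Ancestors of c1: {c1, c10, c11, c12, c13, c14, c16, c17, c2, c3, c4, c5, c6, c7, c8, c9}.
c13 is among them, so fast-forward is possible.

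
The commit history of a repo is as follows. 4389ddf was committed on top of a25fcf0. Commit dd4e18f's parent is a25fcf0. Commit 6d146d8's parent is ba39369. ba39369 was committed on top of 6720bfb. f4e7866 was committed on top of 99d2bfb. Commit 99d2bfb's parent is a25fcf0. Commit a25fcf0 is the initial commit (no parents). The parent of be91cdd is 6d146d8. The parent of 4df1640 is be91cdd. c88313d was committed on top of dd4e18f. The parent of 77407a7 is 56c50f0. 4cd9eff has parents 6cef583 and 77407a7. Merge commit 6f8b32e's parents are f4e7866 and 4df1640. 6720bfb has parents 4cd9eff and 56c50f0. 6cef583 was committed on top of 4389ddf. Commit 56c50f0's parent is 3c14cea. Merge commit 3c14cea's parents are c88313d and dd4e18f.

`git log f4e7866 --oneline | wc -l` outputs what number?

3

Walking parent pointers from f4e7866: reachable set = {99d2bfb, a25fcf0, f4e7866}.
That is 3 commits.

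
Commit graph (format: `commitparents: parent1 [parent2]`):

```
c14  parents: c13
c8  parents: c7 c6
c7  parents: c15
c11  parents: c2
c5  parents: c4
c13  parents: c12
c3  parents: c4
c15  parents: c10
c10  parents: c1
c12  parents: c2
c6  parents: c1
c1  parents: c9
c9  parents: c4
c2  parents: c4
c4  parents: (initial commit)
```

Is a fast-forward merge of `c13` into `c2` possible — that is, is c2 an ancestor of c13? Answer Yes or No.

A fast-forward from c2 to c13 is possible iff c2 is an ancestor of c13.
Ancestors of c13: {c12, c13, c2, c4}.
c2 is among them, so fast-forward is possible.

Yes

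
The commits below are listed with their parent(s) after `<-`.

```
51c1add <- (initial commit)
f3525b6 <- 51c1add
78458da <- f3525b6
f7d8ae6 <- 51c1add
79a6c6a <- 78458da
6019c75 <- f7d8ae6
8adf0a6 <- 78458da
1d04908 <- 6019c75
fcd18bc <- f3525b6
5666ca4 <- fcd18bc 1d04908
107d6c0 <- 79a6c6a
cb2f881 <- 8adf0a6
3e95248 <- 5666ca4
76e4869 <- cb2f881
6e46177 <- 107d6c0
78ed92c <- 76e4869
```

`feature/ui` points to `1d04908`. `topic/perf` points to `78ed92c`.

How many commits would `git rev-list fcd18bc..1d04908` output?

3

Reachable from 1d04908: {1d04908, 51c1add, 6019c75, f7d8ae6}.
Reachable from fcd18bc: {51c1add, f3525b6, fcd18bc}.
In 1d04908's history but not fcd18bc's: {1d04908, 6019c75, f7d8ae6} — 3 commits.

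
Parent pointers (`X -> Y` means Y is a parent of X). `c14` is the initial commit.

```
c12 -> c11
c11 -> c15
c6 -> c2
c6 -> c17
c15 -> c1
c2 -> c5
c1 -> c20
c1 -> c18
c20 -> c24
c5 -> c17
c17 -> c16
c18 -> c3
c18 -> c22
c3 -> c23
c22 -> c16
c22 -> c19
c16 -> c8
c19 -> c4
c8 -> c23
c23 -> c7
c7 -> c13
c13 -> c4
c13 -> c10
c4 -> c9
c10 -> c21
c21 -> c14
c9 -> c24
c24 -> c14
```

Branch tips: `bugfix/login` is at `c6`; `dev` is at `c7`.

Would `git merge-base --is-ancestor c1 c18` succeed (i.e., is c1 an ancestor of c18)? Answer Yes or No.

Ancestors of c18: {c10, c13, c14, c16, c18, c19, c21, c22, c23, c24, c3, c4, c7, c8, c9}.
c1 is not in that set, so it is not an ancestor of c18.

No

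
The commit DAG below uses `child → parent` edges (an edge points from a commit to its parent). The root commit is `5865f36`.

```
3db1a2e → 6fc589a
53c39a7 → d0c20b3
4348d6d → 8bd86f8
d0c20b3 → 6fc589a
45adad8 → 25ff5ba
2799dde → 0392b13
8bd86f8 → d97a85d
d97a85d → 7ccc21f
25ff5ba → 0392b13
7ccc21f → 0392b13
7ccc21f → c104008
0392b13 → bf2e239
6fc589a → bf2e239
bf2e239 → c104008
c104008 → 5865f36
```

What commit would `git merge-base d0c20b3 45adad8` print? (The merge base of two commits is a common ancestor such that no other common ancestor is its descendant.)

bf2e239

Ancestors of d0c20b3: {5865f36, 6fc589a, bf2e239, c104008, d0c20b3}.
Ancestors of 45adad8: {0392b13, 25ff5ba, 45adad8, 5865f36, bf2e239, c104008}.
Common ancestors: {5865f36, bf2e239, c104008}.
Among these, bf2e239 is not an ancestor of any other common ancestor — it is the merge base.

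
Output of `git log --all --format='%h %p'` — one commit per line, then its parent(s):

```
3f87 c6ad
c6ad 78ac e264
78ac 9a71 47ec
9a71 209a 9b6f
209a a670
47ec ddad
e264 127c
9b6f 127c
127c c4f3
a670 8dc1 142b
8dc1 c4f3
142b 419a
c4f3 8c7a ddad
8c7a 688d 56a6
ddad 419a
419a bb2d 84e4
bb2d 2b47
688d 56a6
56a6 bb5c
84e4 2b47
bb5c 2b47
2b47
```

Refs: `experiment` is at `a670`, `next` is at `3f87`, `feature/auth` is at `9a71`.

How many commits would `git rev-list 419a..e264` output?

8

Reachable from e264: {127c, 2b47, 419a, 56a6, 688d, 84e4, 8c7a, bb2d, bb5c, c4f3, ddad, e264}.
Reachable from 419a: {2b47, 419a, 84e4, bb2d}.
In e264's history but not 419a's: {127c, 56a6, 688d, 8c7a, bb5c, c4f3, ddad, e264} — 8 commits.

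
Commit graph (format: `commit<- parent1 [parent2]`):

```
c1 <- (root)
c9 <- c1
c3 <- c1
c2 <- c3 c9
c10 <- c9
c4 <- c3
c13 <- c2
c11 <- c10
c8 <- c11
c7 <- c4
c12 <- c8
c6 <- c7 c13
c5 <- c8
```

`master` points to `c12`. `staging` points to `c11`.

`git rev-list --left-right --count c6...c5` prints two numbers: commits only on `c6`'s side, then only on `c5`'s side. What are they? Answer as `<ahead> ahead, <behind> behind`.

6 ahead, 4 behind

Reachable from c6: {c1, c13, c2, c3, c4, c6, c7, c9}.
Reachable from c5: {c1, c10, c11, c5, c8, c9}.
Only in c6's history (ahead): {c13, c2, c3, c4, c6, c7} — 6.
Only in c5's history (behind): {c10, c11, c5, c8} — 4.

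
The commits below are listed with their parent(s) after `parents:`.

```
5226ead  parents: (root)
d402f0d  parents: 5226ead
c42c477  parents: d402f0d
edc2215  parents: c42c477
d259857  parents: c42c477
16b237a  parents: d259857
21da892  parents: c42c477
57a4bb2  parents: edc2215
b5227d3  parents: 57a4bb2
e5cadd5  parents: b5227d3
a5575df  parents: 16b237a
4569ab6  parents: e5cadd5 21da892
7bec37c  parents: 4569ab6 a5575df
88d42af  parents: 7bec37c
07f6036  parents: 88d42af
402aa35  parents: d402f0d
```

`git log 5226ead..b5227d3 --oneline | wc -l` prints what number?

5

Reachable from b5227d3: {5226ead, 57a4bb2, b5227d3, c42c477, d402f0d, edc2215}.
Reachable from 5226ead: {5226ead}.
In b5227d3's history but not 5226ead's: {57a4bb2, b5227d3, c42c477, d402f0d, edc2215} — 5 commits.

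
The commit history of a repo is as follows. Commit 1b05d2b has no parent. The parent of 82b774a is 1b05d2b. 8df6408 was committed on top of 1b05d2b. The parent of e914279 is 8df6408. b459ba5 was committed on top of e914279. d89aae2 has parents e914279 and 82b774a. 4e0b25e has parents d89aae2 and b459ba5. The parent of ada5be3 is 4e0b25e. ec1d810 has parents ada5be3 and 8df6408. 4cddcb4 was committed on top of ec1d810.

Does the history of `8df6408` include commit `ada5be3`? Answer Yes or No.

Ancestors of 8df6408: {1b05d2b, 8df6408}.
ada5be3 is not in that set, so it is not an ancestor of 8df6408.

No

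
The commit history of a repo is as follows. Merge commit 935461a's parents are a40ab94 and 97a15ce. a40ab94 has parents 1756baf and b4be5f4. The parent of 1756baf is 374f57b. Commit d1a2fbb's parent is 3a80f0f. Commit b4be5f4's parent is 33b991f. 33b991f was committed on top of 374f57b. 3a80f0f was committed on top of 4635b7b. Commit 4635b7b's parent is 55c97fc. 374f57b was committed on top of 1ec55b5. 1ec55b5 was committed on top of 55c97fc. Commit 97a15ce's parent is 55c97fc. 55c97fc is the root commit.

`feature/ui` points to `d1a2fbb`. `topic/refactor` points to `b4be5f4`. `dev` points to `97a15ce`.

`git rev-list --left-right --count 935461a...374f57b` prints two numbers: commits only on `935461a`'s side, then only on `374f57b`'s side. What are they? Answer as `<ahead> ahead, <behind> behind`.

6 ahead, 0 behind

Reachable from 935461a: {1756baf, 1ec55b5, 33b991f, 374f57b, 55c97fc, 935461a, 97a15ce, a40ab94, b4be5f4}.
Reachable from 374f57b: {1ec55b5, 374f57b, 55c97fc}.
Only in 935461a's history (ahead): {1756baf, 33b991f, 935461a, 97a15ce, a40ab94, b4be5f4} — 6.
Only in 374f57b's history (behind): {} — 0.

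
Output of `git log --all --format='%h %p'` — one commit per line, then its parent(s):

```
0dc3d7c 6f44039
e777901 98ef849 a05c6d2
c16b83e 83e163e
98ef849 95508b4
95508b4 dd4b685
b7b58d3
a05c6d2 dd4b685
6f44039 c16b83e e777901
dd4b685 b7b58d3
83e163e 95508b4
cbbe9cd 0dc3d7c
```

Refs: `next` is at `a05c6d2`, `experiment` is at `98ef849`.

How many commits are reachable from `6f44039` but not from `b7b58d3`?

8

Reachable from 6f44039: {6f44039, 83e163e, 95508b4, 98ef849, a05c6d2, b7b58d3, c16b83e, dd4b685, e777901}.
Reachable from b7b58d3: {b7b58d3}.
In 6f44039's history but not b7b58d3's: {6f44039, 83e163e, 95508b4, 98ef849, a05c6d2, c16b83e, dd4b685, e777901} — 8 commits.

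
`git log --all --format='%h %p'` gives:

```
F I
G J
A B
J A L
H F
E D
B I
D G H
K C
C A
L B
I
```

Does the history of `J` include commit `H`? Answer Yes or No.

Ancestors of J: {A, B, I, J, L}.
H is not in that set, so it is not an ancestor of J.

No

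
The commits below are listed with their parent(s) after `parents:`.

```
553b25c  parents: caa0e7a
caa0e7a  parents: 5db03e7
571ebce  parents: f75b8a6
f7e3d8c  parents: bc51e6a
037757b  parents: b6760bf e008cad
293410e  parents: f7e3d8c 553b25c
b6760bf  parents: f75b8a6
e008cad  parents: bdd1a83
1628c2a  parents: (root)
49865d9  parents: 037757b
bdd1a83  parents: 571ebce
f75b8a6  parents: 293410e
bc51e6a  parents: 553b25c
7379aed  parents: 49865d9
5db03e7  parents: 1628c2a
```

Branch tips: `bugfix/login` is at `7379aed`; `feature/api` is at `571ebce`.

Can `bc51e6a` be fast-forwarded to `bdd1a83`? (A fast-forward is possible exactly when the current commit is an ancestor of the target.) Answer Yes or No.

Yes

A fast-forward from bc51e6a to bdd1a83 is possible iff bc51e6a is an ancestor of bdd1a83.
Ancestors of bdd1a83: {1628c2a, 293410e, 553b25c, 571ebce, 5db03e7, bc51e6a, bdd1a83, caa0e7a, f75b8a6, f7e3d8c}.
bc51e6a is among them, so fast-forward is possible.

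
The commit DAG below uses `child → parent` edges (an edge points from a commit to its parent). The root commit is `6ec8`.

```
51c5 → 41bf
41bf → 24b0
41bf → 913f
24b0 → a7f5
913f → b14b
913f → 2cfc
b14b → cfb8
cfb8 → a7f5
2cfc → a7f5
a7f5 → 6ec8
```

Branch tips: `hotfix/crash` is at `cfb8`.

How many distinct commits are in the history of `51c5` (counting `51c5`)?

Walking parent pointers from 51c5: reachable set = {24b0, 2cfc, 41bf, 51c5, 6ec8, 913f, a7f5, b14b, cfb8}.
That is 9 commits.

9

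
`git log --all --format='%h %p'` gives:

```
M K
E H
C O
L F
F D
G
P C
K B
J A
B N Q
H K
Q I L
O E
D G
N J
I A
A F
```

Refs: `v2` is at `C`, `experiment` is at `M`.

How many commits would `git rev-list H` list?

Walking parent pointers from H: reachable set = {A, B, D, F, G, H, I, J, K, L, N, Q}.
That is 12 commits.

12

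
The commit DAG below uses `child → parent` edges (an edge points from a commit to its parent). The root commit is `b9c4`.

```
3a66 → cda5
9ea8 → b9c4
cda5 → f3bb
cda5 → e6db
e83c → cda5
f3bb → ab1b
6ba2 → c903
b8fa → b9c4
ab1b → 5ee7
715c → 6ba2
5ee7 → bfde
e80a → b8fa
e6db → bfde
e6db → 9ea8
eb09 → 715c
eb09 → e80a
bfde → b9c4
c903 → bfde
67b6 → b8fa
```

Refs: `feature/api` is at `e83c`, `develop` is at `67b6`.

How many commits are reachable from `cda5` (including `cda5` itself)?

8

Walking parent pointers from cda5: reachable set = {5ee7, 9ea8, ab1b, b9c4, bfde, cda5, e6db, f3bb}.
That is 8 commits.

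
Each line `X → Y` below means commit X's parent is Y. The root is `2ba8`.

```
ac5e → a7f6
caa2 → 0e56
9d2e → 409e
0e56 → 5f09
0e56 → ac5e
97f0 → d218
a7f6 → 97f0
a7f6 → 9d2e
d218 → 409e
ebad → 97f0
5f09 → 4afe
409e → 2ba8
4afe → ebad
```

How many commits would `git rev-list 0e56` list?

11

Walking parent pointers from 0e56: reachable set = {0e56, 2ba8, 409e, 4afe, 5f09, 97f0, 9d2e, a7f6, ac5e, d218, ebad}.
That is 11 commits.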